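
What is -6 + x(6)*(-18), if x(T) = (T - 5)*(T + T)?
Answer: -222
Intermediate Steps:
x(T) = 2*T*(-5 + T) (x(T) = (-5 + T)*(2*T) = 2*T*(-5 + T))
-6 + x(6)*(-18) = -6 + (2*6*(-5 + 6))*(-18) = -6 + (2*6*1)*(-18) = -6 + 12*(-18) = -6 - 216 = -222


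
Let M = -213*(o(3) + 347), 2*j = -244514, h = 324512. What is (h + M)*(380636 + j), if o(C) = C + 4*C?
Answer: 63924514874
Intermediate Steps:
o(C) = 5*C
j = -122257 (j = (½)*(-244514) = -122257)
M = -77106 (M = -213*(5*3 + 347) = -213*(15 + 347) = -213*362 = -77106)
(h + M)*(380636 + j) = (324512 - 77106)*(380636 - 122257) = 247406*258379 = 63924514874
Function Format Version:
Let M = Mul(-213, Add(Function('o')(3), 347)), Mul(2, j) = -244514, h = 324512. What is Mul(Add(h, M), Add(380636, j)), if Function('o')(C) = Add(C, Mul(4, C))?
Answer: 63924514874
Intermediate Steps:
Function('o')(C) = Mul(5, C)
j = -122257 (j = Mul(Rational(1, 2), -244514) = -122257)
M = -77106 (M = Mul(-213, Add(Mul(5, 3), 347)) = Mul(-213, Add(15, 347)) = Mul(-213, 362) = -77106)
Mul(Add(h, M), Add(380636, j)) = Mul(Add(324512, -77106), Add(380636, -122257)) = Mul(247406, 258379) = 63924514874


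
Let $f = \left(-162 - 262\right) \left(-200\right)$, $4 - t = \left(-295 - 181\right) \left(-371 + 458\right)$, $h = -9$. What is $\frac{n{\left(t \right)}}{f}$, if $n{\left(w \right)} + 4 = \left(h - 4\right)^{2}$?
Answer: $\frac{33}{16960} \approx 0.0019458$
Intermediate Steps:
$t = 41416$ ($t = 4 - \left(-295 - 181\right) \left(-371 + 458\right) = 4 - \left(-476\right) 87 = 4 - -41412 = 4 + 41412 = 41416$)
$f = 84800$ ($f = \left(-424\right) \left(-200\right) = 84800$)
$n{\left(w \right)} = 165$ ($n{\left(w \right)} = -4 + \left(-9 - 4\right)^{2} = -4 + \left(-13\right)^{2} = -4 + 169 = 165$)
$\frac{n{\left(t \right)}}{f} = \frac{165}{84800} = 165 \cdot \frac{1}{84800} = \frac{33}{16960}$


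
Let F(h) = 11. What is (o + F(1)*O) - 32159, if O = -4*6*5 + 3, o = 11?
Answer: -33435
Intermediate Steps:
O = -117 (O = -24*5 + 3 = -120 + 3 = -117)
(o + F(1)*O) - 32159 = (11 + 11*(-117)) - 32159 = (11 - 1287) - 32159 = -1276 - 32159 = -33435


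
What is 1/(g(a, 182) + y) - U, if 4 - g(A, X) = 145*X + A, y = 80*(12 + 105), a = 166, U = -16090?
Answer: 276619279/17192 ≈ 16090.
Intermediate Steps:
y = 9360 (y = 80*117 = 9360)
g(A, X) = 4 - A - 145*X (g(A, X) = 4 - (145*X + A) = 4 - (A + 145*X) = 4 + (-A - 145*X) = 4 - A - 145*X)
1/(g(a, 182) + y) - U = 1/((4 - 1*166 - 145*182) + 9360) - 1*(-16090) = 1/((4 - 166 - 26390) + 9360) + 16090 = 1/(-26552 + 9360) + 16090 = 1/(-17192) + 16090 = -1/17192 + 16090 = 276619279/17192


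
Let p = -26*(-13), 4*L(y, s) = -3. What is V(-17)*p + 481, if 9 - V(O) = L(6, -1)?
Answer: 7553/2 ≈ 3776.5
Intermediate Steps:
L(y, s) = -¾ (L(y, s) = (¼)*(-3) = -¾)
p = 338
V(O) = 39/4 (V(O) = 9 - 1*(-¾) = 9 + ¾ = 39/4)
V(-17)*p + 481 = (39/4)*338 + 481 = 6591/2 + 481 = 7553/2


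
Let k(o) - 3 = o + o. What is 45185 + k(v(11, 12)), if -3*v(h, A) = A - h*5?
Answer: 135650/3 ≈ 45217.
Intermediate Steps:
v(h, A) = -A/3 + 5*h/3 (v(h, A) = -(A - h*5)/3 = -(A - 5*h)/3 = -A/3 + 5*h/3)
k(o) = 3 + 2*o (k(o) = 3 + (o + o) = 3 + 2*o)
45185 + k(v(11, 12)) = 45185 + (3 + 2*(-⅓*12 + (5/3)*11)) = 45185 + (3 + 2*(-4 + 55/3)) = 45185 + (3 + 2*(43/3)) = 45185 + (3 + 86/3) = 45185 + 95/3 = 135650/3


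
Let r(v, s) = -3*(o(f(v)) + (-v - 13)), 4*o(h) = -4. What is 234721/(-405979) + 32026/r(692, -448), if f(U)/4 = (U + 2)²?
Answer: 6252372188/429931761 ≈ 14.543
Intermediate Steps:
f(U) = 4*(2 + U)² (f(U) = 4*(U + 2)² = 4*(2 + U)²)
o(h) = -1 (o(h) = (¼)*(-4) = -1)
r(v, s) = 42 + 3*v (r(v, s) = -3*(-1 + (-v - 13)) = -3*(-1 + (-13 - v)) = -3*(-14 - v) = 42 + 3*v)
234721/(-405979) + 32026/r(692, -448) = 234721/(-405979) + 32026/(42 + 3*692) = 234721*(-1/405979) + 32026/(42 + 2076) = -234721/405979 + 32026/2118 = -234721/405979 + 32026*(1/2118) = -234721/405979 + 16013/1059 = 6252372188/429931761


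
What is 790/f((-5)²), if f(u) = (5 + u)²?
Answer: 79/90 ≈ 0.87778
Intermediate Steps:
790/f((-5)²) = 790/((5 + (-5)²)²) = 790/((5 + 25)²) = 790/(30²) = 790/900 = 790*(1/900) = 79/90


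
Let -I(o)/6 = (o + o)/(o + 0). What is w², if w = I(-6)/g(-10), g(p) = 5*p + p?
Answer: 1/25 ≈ 0.040000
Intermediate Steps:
g(p) = 6*p
I(o) = -12 (I(o) = -6*(o + o)/(o + 0) = -6*2*o/o = -6*2 = -12)
w = ⅕ (w = -12/(6*(-10)) = -12/(-60) = -12*(-1/60) = ⅕ ≈ 0.20000)
w² = (⅕)² = 1/25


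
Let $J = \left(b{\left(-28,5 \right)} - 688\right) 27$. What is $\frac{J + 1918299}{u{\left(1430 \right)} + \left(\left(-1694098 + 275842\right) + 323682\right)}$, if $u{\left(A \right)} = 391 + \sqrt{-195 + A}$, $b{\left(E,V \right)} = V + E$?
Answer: $- \frac{1038982561833}{598618218127} - \frac{949551 \sqrt{1235}}{598618218127} \approx -1.7357$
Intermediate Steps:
$b{\left(E,V \right)} = E + V$
$J = -19197$ ($J = \left(\left(-28 + 5\right) - 688\right) 27 = \left(-23 - 688\right) 27 = \left(-711\right) 27 = -19197$)
$\frac{J + 1918299}{u{\left(1430 \right)} + \left(\left(-1694098 + 275842\right) + 323682\right)} = \frac{-19197 + 1918299}{\left(391 + \sqrt{-195 + 1430}\right) + \left(\left(-1694098 + 275842\right) + 323682\right)} = \frac{1899102}{\left(391 + \sqrt{1235}\right) + \left(-1418256 + 323682\right)} = \frac{1899102}{\left(391 + \sqrt{1235}\right) - 1094574} = \frac{1899102}{-1094183 + \sqrt{1235}}$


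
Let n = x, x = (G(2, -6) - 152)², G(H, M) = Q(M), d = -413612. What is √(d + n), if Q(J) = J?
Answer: 2*I*√97162 ≈ 623.42*I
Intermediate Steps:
G(H, M) = M
x = 24964 (x = (-6 - 152)² = (-158)² = 24964)
n = 24964
√(d + n) = √(-413612 + 24964) = √(-388648) = 2*I*√97162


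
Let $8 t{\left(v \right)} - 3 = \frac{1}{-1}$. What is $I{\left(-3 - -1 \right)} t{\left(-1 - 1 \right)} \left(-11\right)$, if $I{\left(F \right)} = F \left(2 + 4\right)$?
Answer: $33$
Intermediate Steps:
$t{\left(v \right)} = \frac{1}{4}$ ($t{\left(v \right)} = \frac{3}{8} + \frac{1}{8 \left(-1\right)} = \frac{3}{8} + \frac{1}{8} \left(-1\right) = \frac{3}{8} - \frac{1}{8} = \frac{1}{4}$)
$I{\left(F \right)} = 6 F$ ($I{\left(F \right)} = F 6 = 6 F$)
$I{\left(-3 - -1 \right)} t{\left(-1 - 1 \right)} \left(-11\right) = 6 \left(-3 - -1\right) \frac{1}{4} \left(-11\right) = 6 \left(-3 + 1\right) \frac{1}{4} \left(-11\right) = 6 \left(-2\right) \frac{1}{4} \left(-11\right) = \left(-12\right) \frac{1}{4} \left(-11\right) = \left(-3\right) \left(-11\right) = 33$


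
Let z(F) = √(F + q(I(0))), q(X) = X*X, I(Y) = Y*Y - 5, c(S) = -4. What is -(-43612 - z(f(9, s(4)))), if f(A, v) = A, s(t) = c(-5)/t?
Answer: 43612 + √34 ≈ 43618.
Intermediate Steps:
I(Y) = -5 + Y² (I(Y) = Y² - 5 = -5 + Y²)
s(t) = -4/t
q(X) = X²
z(F) = √(25 + F) (z(F) = √(F + (-5 + 0²)²) = √(F + (-5 + 0)²) = √(F + (-5)²) = √(F + 25) = √(25 + F))
-(-43612 - z(f(9, s(4)))) = -(-43612 - √(25 + 9)) = -(-43612 - √34) = 43612 + √34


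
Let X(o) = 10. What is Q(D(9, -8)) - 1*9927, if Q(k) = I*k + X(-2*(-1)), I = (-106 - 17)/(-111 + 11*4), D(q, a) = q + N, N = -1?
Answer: -663455/67 ≈ -9902.3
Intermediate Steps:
D(q, a) = -1 + q (D(q, a) = q - 1 = -1 + q)
I = 123/67 (I = -123/(-111 + 44) = -123/(-67) = -123*(-1/67) = 123/67 ≈ 1.8358)
Q(k) = 10 + 123*k/67 (Q(k) = 123*k/67 + 10 = 10 + 123*k/67)
Q(D(9, -8)) - 1*9927 = (10 + 123*(-1 + 9)/67) - 1*9927 = (10 + (123/67)*8) - 9927 = (10 + 984/67) - 9927 = 1654/67 - 9927 = -663455/67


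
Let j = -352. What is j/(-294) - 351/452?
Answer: 27955/66444 ≈ 0.42073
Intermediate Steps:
j/(-294) - 351/452 = -352/(-294) - 351/452 = -352*(-1/294) - 351*1/452 = 176/147 - 351/452 = 27955/66444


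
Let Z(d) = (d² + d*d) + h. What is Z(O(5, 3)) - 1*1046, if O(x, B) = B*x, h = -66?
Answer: -662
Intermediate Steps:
Z(d) = -66 + 2*d² (Z(d) = (d² + d*d) - 66 = (d² + d²) - 66 = 2*d² - 66 = -66 + 2*d²)
Z(O(5, 3)) - 1*1046 = (-66 + 2*(3*5)²) - 1*1046 = (-66 + 2*15²) - 1046 = (-66 + 2*225) - 1046 = (-66 + 450) - 1046 = 384 - 1046 = -662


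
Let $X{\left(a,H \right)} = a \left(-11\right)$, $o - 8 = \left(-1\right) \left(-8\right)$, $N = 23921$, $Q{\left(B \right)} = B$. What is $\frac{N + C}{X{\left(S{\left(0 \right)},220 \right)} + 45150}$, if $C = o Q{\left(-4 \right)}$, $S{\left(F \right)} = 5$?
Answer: $\frac{23857}{45095} \approx 0.52904$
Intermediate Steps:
$o = 16$ ($o = 8 - -8 = 8 + 8 = 16$)
$X{\left(a,H \right)} = - 11 a$
$C = -64$ ($C = 16 \left(-4\right) = -64$)
$\frac{N + C}{X{\left(S{\left(0 \right)},220 \right)} + 45150} = \frac{23921 - 64}{\left(-11\right) 5 + 45150} = \frac{23857}{-55 + 45150} = \frac{23857}{45095}$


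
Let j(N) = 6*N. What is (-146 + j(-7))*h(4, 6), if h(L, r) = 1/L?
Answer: -47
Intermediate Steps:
(-146 + j(-7))*h(4, 6) = (-146 + 6*(-7))/4 = (-146 - 42)*(¼) = -188*¼ = -47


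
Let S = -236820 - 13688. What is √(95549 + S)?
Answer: I*√154959 ≈ 393.65*I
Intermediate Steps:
S = -250508
√(95549 + S) = √(95549 - 250508) = √(-154959) = I*√154959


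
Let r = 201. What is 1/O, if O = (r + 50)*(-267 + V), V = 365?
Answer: 1/24598 ≈ 4.0654e-5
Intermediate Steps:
O = 24598 (O = (201 + 50)*(-267 + 365) = 251*98 = 24598)
1/O = 1/24598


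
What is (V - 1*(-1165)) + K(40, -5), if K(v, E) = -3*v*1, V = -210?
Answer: 835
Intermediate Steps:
K(v, E) = -3*v
(V - 1*(-1165)) + K(40, -5) = (-210 - 1*(-1165)) - 3*40 = (-210 + 1165) - 120 = 955 - 120 = 835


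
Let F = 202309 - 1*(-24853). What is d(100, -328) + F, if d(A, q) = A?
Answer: 227262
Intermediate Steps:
F = 227162 (F = 202309 + 24853 = 227162)
d(100, -328) + F = 100 + 227162 = 227262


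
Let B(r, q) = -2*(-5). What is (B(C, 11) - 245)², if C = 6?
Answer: 55225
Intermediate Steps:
B(r, q) = 10
(B(C, 11) - 245)² = (10 - 245)² = (-235)² = 55225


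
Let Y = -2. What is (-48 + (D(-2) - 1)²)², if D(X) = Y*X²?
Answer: 1089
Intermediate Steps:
D(X) = -2*X²
(-48 + (D(-2) - 1)²)² = (-48 + (-2*(-2)² - 1)²)² = (-48 + (-2*4 - 1)²)² = (-48 + (-8 - 1)²)² = (-48 + (-9)²)² = (-48 + 81)² = 33² = 1089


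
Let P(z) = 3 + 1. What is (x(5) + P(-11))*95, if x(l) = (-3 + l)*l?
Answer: 1330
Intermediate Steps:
P(z) = 4
x(l) = l*(-3 + l)
(x(5) + P(-11))*95 = (5*(-3 + 5) + 4)*95 = (5*2 + 4)*95 = (10 + 4)*95 = 14*95 = 1330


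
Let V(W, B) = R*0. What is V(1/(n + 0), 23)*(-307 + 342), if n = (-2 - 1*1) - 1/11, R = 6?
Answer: 0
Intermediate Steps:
n = -34/11 (n = (-2 - 1) - 1*1/11 = -3 - 1/11 = -34/11 ≈ -3.0909)
V(W, B) = 0 (V(W, B) = 6*0 = 0)
V(1/(n + 0), 23)*(-307 + 342) = 0*(-307 + 342) = 0*35 = 0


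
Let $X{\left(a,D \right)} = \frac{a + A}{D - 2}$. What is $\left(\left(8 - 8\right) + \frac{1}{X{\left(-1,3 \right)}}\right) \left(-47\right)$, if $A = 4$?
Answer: $- \frac{47}{3} \approx -15.667$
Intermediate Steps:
$X{\left(a,D \right)} = \frac{4 + a}{-2 + D}$ ($X{\left(a,D \right)} = \frac{a + 4}{D - 2} = \frac{4 + a}{-2 + D}$)
$\left(\left(8 - 8\right) + \frac{1}{X{\left(-1,3 \right)}}\right) \left(-47\right) = \left(\left(8 - 8\right) + \frac{1}{\frac{1}{-2 + 3} \left(4 - 1\right)}\right) \left(-47\right) = \left(0 + \frac{1}{1^{-1} \cdot 3}\right) \left(-47\right) = \left(0 + \frac{1}{1 \cdot 3}\right) \left(-47\right) = \left(0 + \frac{1}{3}\right) \left(-47\right) = \frac{1}{3} \left(-47\right) = - \frac{47}{3}$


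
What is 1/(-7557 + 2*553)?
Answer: -1/6451 ≈ -0.00015501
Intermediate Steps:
1/(-7557 + 2*553) = 1/(-7557 + 1106) = 1/(-6451) = -1/6451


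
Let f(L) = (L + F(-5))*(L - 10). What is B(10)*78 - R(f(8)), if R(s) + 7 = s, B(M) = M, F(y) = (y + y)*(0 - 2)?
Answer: 843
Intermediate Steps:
F(y) = -4*y (F(y) = (2*y)*(-2) = -4*y)
f(L) = (-10 + L)*(20 + L) (f(L) = (L - 4*(-5))*(L - 10) = (L + 20)*(-10 + L) = (20 + L)*(-10 + L) = (-10 + L)*(20 + L))
R(s) = -7 + s
B(10)*78 - R(f(8)) = 10*78 - (-7 + (-200 + 8² + 10*8)) = 780 - (-7 + (-200 + 64 + 80)) = 780 - (-7 - 56) = 780 - 1*(-63) = 780 + 63 = 843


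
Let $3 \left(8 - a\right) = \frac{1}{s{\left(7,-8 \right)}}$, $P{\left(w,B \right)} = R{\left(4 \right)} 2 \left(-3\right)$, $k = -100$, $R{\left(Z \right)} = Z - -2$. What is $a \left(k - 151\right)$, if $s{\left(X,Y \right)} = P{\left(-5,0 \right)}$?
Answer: $- \frac{217115}{108} \approx -2010.3$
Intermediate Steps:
$R{\left(Z \right)} = 2 + Z$ ($R{\left(Z \right)} = Z + 2 = 2 + Z$)
$P{\left(w,B \right)} = -36$ ($P{\left(w,B \right)} = \left(2 + 4\right) 2 \left(-3\right) = 6 \cdot 2 \left(-3\right) = 12 \left(-3\right) = -36$)
$s{\left(X,Y \right)} = -36$
$a = \frac{865}{108}$ ($a = 8 - \frac{1}{3 \left(-36\right)} = 8 - - \frac{1}{108} = 8 + \frac{1}{108} = \frac{865}{108} \approx 8.0093$)
$a \left(k - 151\right) = \frac{865 \left(-100 - 151\right)}{108} = \frac{865}{108} \left(-251\right) = - \frac{217115}{108}$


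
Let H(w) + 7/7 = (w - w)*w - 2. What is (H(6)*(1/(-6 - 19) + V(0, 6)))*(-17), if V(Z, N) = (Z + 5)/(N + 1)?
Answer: 6018/175 ≈ 34.389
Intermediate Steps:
V(Z, N) = (5 + Z)/(1 + N)
H(w) = -3 (H(w) = -1 + ((w - w)*w - 2) = -1 + (0*w - 2) = -1 + (0 - 2) = -1 - 2 = -3)
(H(6)*(1/(-6 - 19) + V(0, 6)))*(-17) = -3*(1/(-6 - 19) + (5 + 0)/(1 + 6))*(-17) = -3*(1/(-25) + 5/7)*(-17) = -3*(-1/25 + (⅐)*5)*(-17) = -3*(-1/25 + 5/7)*(-17) = -3*118/175*(-17) = -354/175*(-17) = 6018/175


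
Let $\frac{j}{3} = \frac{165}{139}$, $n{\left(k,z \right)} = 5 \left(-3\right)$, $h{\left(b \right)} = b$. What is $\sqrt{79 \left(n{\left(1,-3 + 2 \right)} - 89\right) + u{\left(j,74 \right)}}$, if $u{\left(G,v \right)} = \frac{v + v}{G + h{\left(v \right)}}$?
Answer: $\frac{2 i \sqrt{238680893211}}{10781} \approx 90.632 i$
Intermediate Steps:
$n{\left(k,z \right)} = -15$
$j = \frac{495}{139}$ ($j = 3 \cdot \frac{165}{139} = \frac{495}{139} \approx 3.5611$)
$u{\left(G,v \right)} = \frac{2 v}{G + v}$ ($u{\left(G,v \right)} = \frac{v + v}{G + v} = \frac{2 v}{G + v}$)
$\sqrt{79 \left(n{\left(1,-3 + 2 \right)} - 89\right) + u{\left(j,74 \right)}} = \sqrt{79 \left(-15 - 89\right) + 2 \cdot 74 \frac{1}{\frac{495}{139} + 74}} = \sqrt{79 \left(-104\right) + 2 \cdot 74 \frac{1}{\frac{10781}{139}}} = \sqrt{-8216 + 2 \cdot 74 \cdot \frac{139}{10781}} = \sqrt{-8216 + \frac{20572}{10781}} = \sqrt{- \frac{88556124}{10781}} = \frac{2 i \sqrt{238680893211}}{10781}$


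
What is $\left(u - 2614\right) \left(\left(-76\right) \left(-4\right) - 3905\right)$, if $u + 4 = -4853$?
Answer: $26903071$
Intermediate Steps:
$u = -4857$ ($u = -4 - 4853 = -4857$)
$\left(u - 2614\right) \left(\left(-76\right) \left(-4\right) - 3905\right) = \left(-4857 - 2614\right) \left(\left(-76\right) \left(-4\right) - 3905\right) = - 7471 \left(304 - 3905\right) = \left(-7471\right) \left(-3601\right) = 26903071$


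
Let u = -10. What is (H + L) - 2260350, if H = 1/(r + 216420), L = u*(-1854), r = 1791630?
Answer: -4501666570499/2008050 ≈ -2.2418e+6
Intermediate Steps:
L = 18540 (L = -10*(-1854) = 18540)
H = 1/2008050 (H = 1/(1791630 + 216420) = 1/2008050 ≈ 4.9800e-7)
(H + L) - 2260350 = (1/2008050 + 18540) - 2260350 = 37229247001/2008050 - 2260350 = -4501666570499/2008050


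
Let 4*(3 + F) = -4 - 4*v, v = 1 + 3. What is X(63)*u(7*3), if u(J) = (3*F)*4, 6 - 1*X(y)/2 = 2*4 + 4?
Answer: 1152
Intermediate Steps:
v = 4
F = -8 (F = -3 + (-4 - 4*4)/4 = -3 + (-4 - 16)/4 = -3 + (1/4)*(-20) = -3 - 5 = -8)
X(y) = -12 (X(y) = 12 - 2*(2*4 + 4) = 12 - 2*(8 + 4) = 12 - 2*12 = 12 - 24 = -12)
u(J) = -96 (u(J) = (3*(-8))*4 = -24*4 = -96)
X(63)*u(7*3) = -12*(-96) = 1152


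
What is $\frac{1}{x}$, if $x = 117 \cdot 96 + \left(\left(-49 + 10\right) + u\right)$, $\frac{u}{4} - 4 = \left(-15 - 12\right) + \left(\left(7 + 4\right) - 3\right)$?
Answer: $\frac{1}{11133} \approx 8.9823 \cdot 10^{-5}$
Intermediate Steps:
$u = -60$ ($u = 16 + 4 \left(\left(-15 - 12\right) + \left(\left(7 + 4\right) - 3\right)\right) = 16 + 4 \left(-27 + \left(11 - 3\right)\right) = 16 + 4 \left(-27 + 8\right) = 16 + 4 \left(-19\right) = 16 - 76 = -60$)
$x = 11133$ ($x = 117 \cdot 96 + \left(\left(-49 + 10\right) - 60\right) = 11232 - 99 = 11133$)
$\frac{1}{x} = \frac{1}{11133}$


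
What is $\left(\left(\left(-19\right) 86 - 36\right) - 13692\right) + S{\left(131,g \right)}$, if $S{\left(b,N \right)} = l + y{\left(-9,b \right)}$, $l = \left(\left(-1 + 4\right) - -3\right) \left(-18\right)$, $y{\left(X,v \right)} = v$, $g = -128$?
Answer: $-15339$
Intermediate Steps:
$l = -108$ ($l = \left(3 + 3\right) \left(-18\right) = 6 \left(-18\right) = -108$)
$S{\left(b,N \right)} = -108 + b$
$\left(\left(\left(-19\right) 86 - 36\right) - 13692\right) + S{\left(131,g \right)} = \left(\left(\left(-19\right) 86 - 36\right) - 13692\right) + \left(-108 + 131\right) = \left(\left(-1634 - 36\right) - 13692\right) + 23 = \left(-1670 - 13692\right) + 23 = -15362 + 23 = -15339$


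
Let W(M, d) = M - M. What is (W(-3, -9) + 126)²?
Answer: 15876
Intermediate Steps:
W(M, d) = 0
(W(-3, -9) + 126)² = (0 + 126)² = 126² = 15876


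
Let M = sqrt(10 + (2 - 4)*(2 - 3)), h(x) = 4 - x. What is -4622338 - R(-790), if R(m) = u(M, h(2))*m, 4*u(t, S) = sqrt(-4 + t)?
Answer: -4622338 + 395*I*sqrt(4 - 2*sqrt(3))/2 ≈ -4.6223e+6 + 144.58*I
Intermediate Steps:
M = 2*sqrt(3) (M = sqrt(10 - 2*(-1)) = sqrt(10 + 2) = sqrt(12) = 2*sqrt(3) ≈ 3.4641)
u(t, S) = sqrt(-4 + t)/4
R(m) = m*sqrt(-4 + 2*sqrt(3))/4 (R(m) = (sqrt(-4 + 2*sqrt(3))/4)*m = m*sqrt(-4 + 2*sqrt(3))/4)
-4622338 - R(-790) = -4622338 - (-790)*sqrt(-4 + 2*sqrt(3))/4 = -4622338 - (-395)*sqrt(-4 + 2*sqrt(3))/2 = -4622338 + 395*sqrt(-4 + 2*sqrt(3))/2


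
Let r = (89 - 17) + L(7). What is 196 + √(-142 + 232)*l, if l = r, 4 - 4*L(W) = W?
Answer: 196 + 855*√10/4 ≈ 871.94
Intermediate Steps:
L(W) = 1 - W/4
r = 285/4 (r = (89 - 17) + (1 - ¼*7) = 72 + (1 - 7/4) = 72 - ¾ = 285/4 ≈ 71.250)
l = 285/4 ≈ 71.250
196 + √(-142 + 232)*l = 196 + √(-142 + 232)*(285/4) = 196 + √90*(285/4) = 196 + (3*√10)*(285/4) = 196 + 855*√10/4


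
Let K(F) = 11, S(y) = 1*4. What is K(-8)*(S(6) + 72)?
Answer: 836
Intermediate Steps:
S(y) = 4
K(-8)*(S(6) + 72) = 11*(4 + 72) = 11*76 = 836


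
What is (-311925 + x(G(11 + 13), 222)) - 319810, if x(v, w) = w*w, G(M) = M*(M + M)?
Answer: -582451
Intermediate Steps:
G(M) = 2*M² (G(M) = M*(2*M) = 2*M²)
x(v, w) = w²
(-311925 + x(G(11 + 13), 222)) - 319810 = (-311925 + 222²) - 319810 = (-311925 + 49284) - 319810 = -262641 - 319810 = -582451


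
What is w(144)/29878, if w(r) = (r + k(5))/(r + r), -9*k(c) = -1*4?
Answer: 325/19360944 ≈ 1.6786e-5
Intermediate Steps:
k(c) = 4/9 (k(c) = -(-1)*4/9 = -⅑*(-4) = 4/9)
w(r) = (4/9 + r)/(2*r) (w(r) = (r + 4/9)/(r + r) = (4/9 + r)/((2*r)) = (4/9 + r)*(1/(2*r)) = (4/9 + r)/(2*r))
w(144)/29878 = ((1/18)*(4 + 9*144)/144)/29878 = ((1/18)*(1/144)*(4 + 1296))*(1/29878) = ((1/18)*(1/144)*1300)*(1/29878) = (325/648)*(1/29878) = 325/19360944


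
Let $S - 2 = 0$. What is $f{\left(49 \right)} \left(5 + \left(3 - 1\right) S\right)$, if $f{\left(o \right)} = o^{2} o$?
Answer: $1058841$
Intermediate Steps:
$S = 2$ ($S = 2 + 0 = 2$)
$f{\left(o \right)} = o^{3}$
$f{\left(49 \right)} \left(5 + \left(3 - 1\right) S\right) = 49^{3} \left(5 + \left(3 - 1\right) 2\right) = 117649 \left(5 + 2 \cdot 2\right) = 117649 \left(5 + 4\right) = 117649 \cdot 9 = 1058841$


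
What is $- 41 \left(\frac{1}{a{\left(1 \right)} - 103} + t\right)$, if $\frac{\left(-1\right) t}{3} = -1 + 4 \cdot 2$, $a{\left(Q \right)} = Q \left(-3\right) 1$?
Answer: $\frac{91307}{106} \approx 861.39$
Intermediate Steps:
$a{\left(Q \right)} = - 3 Q$ ($a{\left(Q \right)} = - 3 Q 1 = - 3 Q$)
$t = -21$ ($t = - 3 \left(-1 + 4 \cdot 2\right) = - 3 \left(-1 + 8\right) = \left(-3\right) 7 = -21$)
$- 41 \left(\frac{1}{a{\left(1 \right)} - 103} + t\right) = - 41 \left(\frac{1}{\left(-3\right) 1 - 103} - 21\right) = - 41 \left(\frac{1}{-3 - 103} - 21\right) = - 41 \left(\frac{1}{-106} - 21\right) = - 41 \left(- \frac{1}{106} - 21\right) = \left(-41\right) \left(- \frac{2227}{106}\right) = \frac{91307}{106}$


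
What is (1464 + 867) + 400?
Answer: 2731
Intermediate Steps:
(1464 + 867) + 400 = 2331 + 400 = 2731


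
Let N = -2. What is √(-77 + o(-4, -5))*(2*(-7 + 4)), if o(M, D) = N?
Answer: -6*I*√79 ≈ -53.329*I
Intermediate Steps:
o(M, D) = -2
√(-77 + o(-4, -5))*(2*(-7 + 4)) = √(-77 - 2)*(2*(-7 + 4)) = √(-79)*(2*(-3)) = (I*√79)*(-6) = -6*I*√79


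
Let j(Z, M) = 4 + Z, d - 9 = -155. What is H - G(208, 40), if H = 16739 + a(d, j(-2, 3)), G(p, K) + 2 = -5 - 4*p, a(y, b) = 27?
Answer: 17605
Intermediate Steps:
d = -146 (d = 9 - 155 = -146)
G(p, K) = -7 - 4*p (G(p, K) = -2 + (-5 - 4*p) = -7 - 4*p)
H = 16766 (H = 16739 + 27 = 16766)
H - G(208, 40) = 16766 - (-7 - 4*208) = 16766 - (-7 - 832) = 16766 - 1*(-839) = 16766 + 839 = 17605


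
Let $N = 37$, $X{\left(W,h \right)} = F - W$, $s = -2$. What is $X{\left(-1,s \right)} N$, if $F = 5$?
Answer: $222$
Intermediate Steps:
$X{\left(W,h \right)} = 5 - W$
$X{\left(-1,s \right)} N = \left(5 - -1\right) 37 = \left(5 + 1\right) 37 = 6 \cdot 37 = 222$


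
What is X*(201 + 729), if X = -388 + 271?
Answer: -108810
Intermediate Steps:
X = -117
X*(201 + 729) = -117*(201 + 729) = -117*930 = -108810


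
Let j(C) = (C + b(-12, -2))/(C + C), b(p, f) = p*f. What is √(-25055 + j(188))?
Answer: I*√221380998/94 ≈ 158.29*I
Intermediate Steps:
b(p, f) = f*p
j(C) = (24 + C)/(2*C) (j(C) = (C - 2*(-12))/(C + C) = (C + 24)/((2*C)) = (24 + C)*(1/(2*C)) = (24 + C)/(2*C))
√(-25055 + j(188)) = √(-25055 + (½)*(24 + 188)/188) = √(-25055 + (½)*(1/188)*212) = √(-25055 + 53/94) = √(-2355117/94) = I*√221380998/94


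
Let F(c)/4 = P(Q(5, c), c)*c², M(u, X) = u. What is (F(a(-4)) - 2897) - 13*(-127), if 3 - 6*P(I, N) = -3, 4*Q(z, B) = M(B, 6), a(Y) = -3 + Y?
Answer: -1050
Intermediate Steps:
Q(z, B) = B/4
P(I, N) = 1 (P(I, N) = ½ - ⅙*(-3) = ½ + ½ = 1)
F(c) = 4*c² (F(c) = 4*(1*c²) = 4*c²)
(F(a(-4)) - 2897) - 13*(-127) = (4*(-3 - 4)² - 2897) - 13*(-127) = (4*(-7)² - 2897) + 1651 = (4*49 - 2897) + 1651 = (196 - 2897) + 1651 = -2701 + 1651 = -1050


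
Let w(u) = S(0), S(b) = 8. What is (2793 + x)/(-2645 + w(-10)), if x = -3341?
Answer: 548/2637 ≈ 0.20781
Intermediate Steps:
w(u) = 8
(2793 + x)/(-2645 + w(-10)) = (2793 - 3341)/(-2645 + 8) = -548/(-2637) = -548*(-1/2637) = 548/2637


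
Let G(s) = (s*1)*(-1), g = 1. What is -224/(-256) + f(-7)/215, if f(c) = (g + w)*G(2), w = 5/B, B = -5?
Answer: 7/8 ≈ 0.87500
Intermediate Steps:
w = -1 (w = 5/(-5) = 5*(-⅕) = -1)
G(s) = -s (G(s) = s*(-1) = -s)
f(c) = 0 (f(c) = (1 - 1)*(-1*2) = 0*(-2) = 0)
-224/(-256) + f(-7)/215 = -224/(-256) + 0/215 = -224*(-1/256) + 0*(1/215) = 7/8 + 0 = 7/8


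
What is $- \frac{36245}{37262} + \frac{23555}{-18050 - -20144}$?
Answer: $\frac{200452345}{19506657} \approx 10.276$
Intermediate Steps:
$- \frac{36245}{37262} + \frac{23555}{-18050 - -20144} = \left(-36245\right) \frac{1}{37262} + \frac{23555}{-18050 + 20144} = - \frac{36245}{37262} + \frac{23555}{2094} = \frac{200452345}{19506657}$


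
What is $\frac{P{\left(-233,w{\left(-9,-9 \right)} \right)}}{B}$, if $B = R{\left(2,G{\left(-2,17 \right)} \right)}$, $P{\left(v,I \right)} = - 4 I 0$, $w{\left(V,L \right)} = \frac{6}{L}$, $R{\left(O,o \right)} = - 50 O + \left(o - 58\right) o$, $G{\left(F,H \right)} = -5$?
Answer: $0$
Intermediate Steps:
$R{\left(O,o \right)} = - 50 O + o \left(-58 + o\right)$ ($R{\left(O,o \right)} = - 50 O + \left(o - 58\right) o = - 50 O + \left(-58 + o\right) o = - 50 O + o \left(-58 + o\right)$)
$P{\left(v,I \right)} = 0$
$B = 215$ ($B = \left(-5\right)^{2} - -290 - 100 = 25 + 290 - 100 = 215$)
$\frac{P{\left(-233,w{\left(-9,-9 \right)} \right)}}{B} = \frac{0}{215} = 0 \cdot \frac{1}{215} = 0$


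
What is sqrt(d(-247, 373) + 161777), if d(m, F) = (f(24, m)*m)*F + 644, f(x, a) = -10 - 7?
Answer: 6*sqrt(48018) ≈ 1314.8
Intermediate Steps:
f(x, a) = -17
d(m, F) = 644 - 17*F*m (d(m, F) = (-17*m)*F + 644 = -17*F*m + 644 = 644 - 17*F*m)
sqrt(d(-247, 373) + 161777) = sqrt((644 - 17*373*(-247)) + 161777) = sqrt((644 + 1566227) + 161777) = sqrt(1566871 + 161777) = sqrt(1728648) = 6*sqrt(48018)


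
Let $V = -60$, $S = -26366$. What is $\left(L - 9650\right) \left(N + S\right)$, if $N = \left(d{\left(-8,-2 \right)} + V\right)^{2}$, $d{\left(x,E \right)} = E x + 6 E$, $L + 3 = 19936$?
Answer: $-238874090$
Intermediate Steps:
$L = 19933$ ($L = -3 + 19936 = 19933$)
$d{\left(x,E \right)} = 6 E + E x$
$N = 3136$ ($N = \left(- 2 \left(6 - 8\right) - 60\right)^{2} = \left(\left(-2\right) \left(-2\right) - 60\right)^{2} = \left(4 - 60\right)^{2} = \left(-56\right)^{2} = 3136$)
$\left(L - 9650\right) \left(N + S\right) = \left(19933 - 9650\right) \left(3136 - 26366\right) = 10283 \left(-23230\right) = -238874090$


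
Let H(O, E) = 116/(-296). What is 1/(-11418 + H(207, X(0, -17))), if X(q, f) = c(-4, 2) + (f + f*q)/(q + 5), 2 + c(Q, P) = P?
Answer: -74/844961 ≈ -8.7578e-5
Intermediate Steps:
c(Q, P) = -2 + P
X(q, f) = (f + f*q)/(5 + q) (X(q, f) = (-2 + 2) + (f + f*q)/(q + 5) = 0 + (f + f*q)/(5 + q) = (f + f*q)/(5 + q))
H(O, E) = -29/74 (H(O, E) = 116*(-1/296) = -29/74)
1/(-11418 + H(207, X(0, -17))) = 1/(-11418 - 29/74) = 1/(-844961/74) = -74/844961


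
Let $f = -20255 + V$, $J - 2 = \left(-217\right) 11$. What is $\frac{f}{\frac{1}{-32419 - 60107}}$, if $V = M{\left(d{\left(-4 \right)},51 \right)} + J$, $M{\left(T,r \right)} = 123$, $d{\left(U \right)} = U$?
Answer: $2083407942$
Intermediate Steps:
$J = -2385$ ($J = 2 - 2387 = -2385$)
$V = -2262$ ($V = 123 - 2385 = -2262$)
$f = -22517$ ($f = -20255 - 2262 = -22517$)
$\frac{f}{\frac{1}{-32419 - 60107}} = - \frac{22517}{\frac{1}{-32419 - 60107}} = - \frac{22517}{\frac{1}{-92526}} = - \frac{22517}{- \frac{1}{92526}} = \left(-22517\right) \left(-92526\right) = 2083407942$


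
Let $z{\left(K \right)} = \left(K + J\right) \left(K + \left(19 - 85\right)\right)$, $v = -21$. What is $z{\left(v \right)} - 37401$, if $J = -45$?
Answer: $-31659$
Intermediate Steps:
$z{\left(K \right)} = \left(-66 + K\right) \left(-45 + K\right)$ ($z{\left(K \right)} = \left(K - 45\right) \left(K + \left(19 - 85\right)\right) = \left(-45 + K\right) \left(K - 66\right) = \left(-45 + K\right) \left(-66 + K\right) = \left(-66 + K\right) \left(-45 + K\right)$)
$z{\left(v \right)} - 37401 = \left(2970 + \left(-21\right)^{2} - -2331\right) - 37401 = \left(2970 + 441 + 2331\right) - 37401 = 5742 - 37401 = -31659$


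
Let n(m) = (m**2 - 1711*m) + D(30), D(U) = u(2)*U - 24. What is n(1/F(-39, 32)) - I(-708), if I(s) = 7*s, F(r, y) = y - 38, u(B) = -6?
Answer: 181339/36 ≈ 5037.2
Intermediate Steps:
F(r, y) = -38 + y
D(U) = -24 - 6*U (D(U) = -6*U - 24 = -24 - 6*U)
n(m) = -204 + m**2 - 1711*m (n(m) = (m**2 - 1711*m) + (-24 - 6*30) = (m**2 - 1711*m) + (-24 - 180) = (m**2 - 1711*m) - 204 = -204 + m**2 - 1711*m)
n(1/F(-39, 32)) - I(-708) = (-204 + (1/(-38 + 32))**2 - 1711/(-38 + 32)) - 7*(-708) = (-204 + (1/(-6))**2 - 1711/(-6)) - 1*(-4956) = (-204 + (-1/6)**2 - 1711*(-1/6)) + 4956 = (-204 + 1/36 + 1711/6) + 4956 = 2923/36 + 4956 = 181339/36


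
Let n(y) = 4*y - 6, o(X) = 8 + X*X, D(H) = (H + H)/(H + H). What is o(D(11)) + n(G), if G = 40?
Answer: 163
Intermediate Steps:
D(H) = 1 (D(H) = (2*H)/((2*H)) = (2*H)*(1/(2*H)) = 1)
o(X) = 8 + X²
n(y) = -6 + 4*y
o(D(11)) + n(G) = (8 + 1²) + (-6 + 4*40) = (8 + 1) + (-6 + 160) = 9 + 154 = 163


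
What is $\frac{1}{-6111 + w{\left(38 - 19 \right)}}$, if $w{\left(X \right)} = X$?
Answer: $- \frac{1}{6092} \approx -0.00016415$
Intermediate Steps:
$\frac{1}{-6111 + w{\left(38 - 19 \right)}} = \frac{1}{-6111 + \left(38 - 19\right)} = \frac{1}{-6111 + 19} = \frac{1}{-6092} = - \frac{1}{6092}$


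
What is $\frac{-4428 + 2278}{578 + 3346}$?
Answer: $- \frac{1075}{1962} \approx -0.54791$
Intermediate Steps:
$\frac{-4428 + 2278}{578 + 3346} = - \frac{2150}{3924} = \left(-2150\right) \frac{1}{3924} = - \frac{1075}{1962}$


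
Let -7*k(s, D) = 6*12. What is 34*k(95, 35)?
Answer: -2448/7 ≈ -349.71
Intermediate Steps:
k(s, D) = -72/7 (k(s, D) = -6*12/7 = -⅐*72 = -72/7)
34*k(95, 35) = 34*(-72/7) = -2448/7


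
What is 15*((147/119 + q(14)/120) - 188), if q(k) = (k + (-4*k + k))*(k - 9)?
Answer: -95845/34 ≈ -2819.0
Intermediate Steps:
q(k) = -2*k*(-9 + k) (q(k) = (k - 3*k)*(-9 + k) = (-2*k)*(-9 + k) = -2*k*(-9 + k))
15*((147/119 + q(14)/120) - 188) = 15*((147/119 + (2*14*(9 - 1*14))/120) - 188) = 15*((147*(1/119) + (2*14*(9 - 14))*(1/120)) - 188) = 15*((21/17 + (2*14*(-5))*(1/120)) - 188) = 15*((21/17 - 140*1/120) - 188) = 15*((21/17 - 7/6) - 188) = 15*(7/102 - 188) = 15*(-19169/102) = -95845/34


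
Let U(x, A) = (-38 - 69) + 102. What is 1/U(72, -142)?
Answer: -⅕ ≈ -0.20000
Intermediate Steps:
U(x, A) = -5 (U(x, A) = -107 + 102 = -5)
1/U(72, -142) = 1/(-5) = -⅕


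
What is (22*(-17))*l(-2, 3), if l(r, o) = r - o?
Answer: 1870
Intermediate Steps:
(22*(-17))*l(-2, 3) = (22*(-17))*(-2 - 1*3) = -374*(-2 - 3) = -374*(-5) = 1870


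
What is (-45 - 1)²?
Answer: 2116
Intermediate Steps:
(-45 - 1)² = (-46)² = 2116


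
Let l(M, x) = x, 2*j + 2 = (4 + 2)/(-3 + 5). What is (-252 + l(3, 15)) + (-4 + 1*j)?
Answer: -481/2 ≈ -240.50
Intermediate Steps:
j = ½ (j = -1 + ((4 + 2)/(-3 + 5))/2 = -1 + (6/2)/2 = -1 + (6*(½))/2 = -1 + (½)*3 = -1 + 3/2 = ½ ≈ 0.50000)
(-252 + l(3, 15)) + (-4 + 1*j) = (-252 + 15) + (-4 + 1*(½)) = -237 + (-4 + ½) = -237 - 7/2 = -481/2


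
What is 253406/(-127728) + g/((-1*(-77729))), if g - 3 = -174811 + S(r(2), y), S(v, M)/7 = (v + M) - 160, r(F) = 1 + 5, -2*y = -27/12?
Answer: -10540389031/2482042428 ≈ -4.2467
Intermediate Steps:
y = 9/8 (y = -(-27)*1/12/2 = -(-27)*1*(1/12)/2 = -(-27)/(2*12) = -½*(-9/4) = 9/8 ≈ 1.1250)
r(F) = 6
S(v, M) = -1120 + 7*M + 7*v (S(v, M) = 7*((v + M) - 160) = 7*((M + v) - 160) = 7*(-160 + M + v) = -1120 + 7*M + 7*v)
g = -1407025/8 (g = 3 + (-174811 + (-1120 + 7*(9/8) + 7*6)) = 3 + (-174811 + (-1120 + 63/8 + 42)) = 3 + (-174811 - 8561/8) = 3 - 1407049/8 = -1407025/8 ≈ -1.7588e+5)
253406/(-127728) + g/((-1*(-77729))) = 253406/(-127728) - 1407025/(8*((-1*(-77729)))) = 253406*(-1/127728) - 1407025/8/77729 = -126703/63864 - 1407025/8*1/77729 = -126703/63864 - 1407025/621832 = -10540389031/2482042428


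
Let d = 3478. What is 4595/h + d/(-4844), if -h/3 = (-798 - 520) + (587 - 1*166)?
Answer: 6449441/6517602 ≈ 0.98954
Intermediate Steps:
h = 2691 (h = -3*((-798 - 520) + (587 - 1*166)) = -3*(-1318 + (587 - 166)) = -3*(-1318 + 421) = -3*(-897) = 2691)
4595/h + d/(-4844) = 4595/2691 + 3478/(-4844) = 4595*(1/2691) + 3478*(-1/4844) = 4595/2691 - 1739/2422 = 6449441/6517602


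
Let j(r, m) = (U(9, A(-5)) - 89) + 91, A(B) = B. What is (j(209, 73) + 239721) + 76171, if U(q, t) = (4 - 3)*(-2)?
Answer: 315892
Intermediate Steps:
U(q, t) = -2 (U(q, t) = 1*(-2) = -2)
j(r, m) = 0 (j(r, m) = (-2 - 89) + 91 = -91 + 91 = 0)
(j(209, 73) + 239721) + 76171 = (0 + 239721) + 76171 = 239721 + 76171 = 315892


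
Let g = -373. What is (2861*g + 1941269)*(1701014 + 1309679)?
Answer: 2631694922388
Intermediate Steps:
(2861*g + 1941269)*(1701014 + 1309679) = (2861*(-373) + 1941269)*(1701014 + 1309679) = (-1067153 + 1941269)*3010693 = 874116*3010693 = 2631694922388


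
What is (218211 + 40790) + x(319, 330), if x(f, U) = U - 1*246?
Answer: 259085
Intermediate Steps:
x(f, U) = -246 + U (x(f, U) = U - 246 = -246 + U)
(218211 + 40790) + x(319, 330) = (218211 + 40790) + (-246 + 330) = 259001 + 84 = 259085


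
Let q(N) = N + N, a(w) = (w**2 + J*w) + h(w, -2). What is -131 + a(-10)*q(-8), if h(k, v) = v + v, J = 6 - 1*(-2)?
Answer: -387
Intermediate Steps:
J = 8 (J = 6 + 2 = 8)
h(k, v) = 2*v
a(w) = -4 + w**2 + 8*w (a(w) = (w**2 + 8*w) + 2*(-2) = (w**2 + 8*w) - 4 = -4 + w**2 + 8*w)
q(N) = 2*N
-131 + a(-10)*q(-8) = -131 + (-4 + (-10)**2 + 8*(-10))*(2*(-8)) = -131 + (-4 + 100 - 80)*(-16) = -131 + 16*(-16) = -131 - 256 = -387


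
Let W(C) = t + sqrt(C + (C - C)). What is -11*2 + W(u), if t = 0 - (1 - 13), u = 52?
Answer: -10 + 2*sqrt(13) ≈ -2.7889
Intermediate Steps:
t = 12 (t = 0 - 1*(-12) = 0 + 12 = 12)
W(C) = 12 + sqrt(C) (W(C) = 12 + sqrt(C + (C - C)) = 12 + sqrt(C + 0) = 12 + sqrt(C))
-11*2 + W(u) = -11*2 + (12 + sqrt(52)) = -22 + (12 + 2*sqrt(13)) = -10 + 2*sqrt(13)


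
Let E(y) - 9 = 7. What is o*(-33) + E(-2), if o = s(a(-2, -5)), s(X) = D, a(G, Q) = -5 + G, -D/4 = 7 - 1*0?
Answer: 940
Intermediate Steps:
D = -28 (D = -4*(7 - 1*0) = -4*(7 + 0) = -4*7 = -28)
E(y) = 16 (E(y) = 9 + 7 = 16)
s(X) = -28
o = -28
o*(-33) + E(-2) = -28*(-33) + 16 = 924 + 16 = 940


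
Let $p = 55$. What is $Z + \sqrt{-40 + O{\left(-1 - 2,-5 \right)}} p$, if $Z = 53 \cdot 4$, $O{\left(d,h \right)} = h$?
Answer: $212 + 165 i \sqrt{5} \approx 212.0 + 368.95 i$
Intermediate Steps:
$Z = 212$
$Z + \sqrt{-40 + O{\left(-1 - 2,-5 \right)}} p = 212 + \sqrt{-40 - 5} \cdot 55 = 212 + \sqrt{-45} \cdot 55 = 212 + 3 i \sqrt{5} \cdot 55 = 212 + 165 i \sqrt{5}$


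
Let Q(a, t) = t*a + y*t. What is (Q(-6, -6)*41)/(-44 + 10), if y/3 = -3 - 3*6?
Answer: -8487/17 ≈ -499.24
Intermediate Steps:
y = -63 (y = 3*(-3 - 3*6) = 3*(-3 - 18) = 3*(-21) = -63)
Q(a, t) = -63*t + a*t (Q(a, t) = t*a - 63*t = a*t - 63*t = -63*t + a*t)
(Q(-6, -6)*41)/(-44 + 10) = (-6*(-63 - 6)*41)/(-44 + 10) = (-6*(-69)*41)/(-34) = (414*41)*(-1/34) = 16974*(-1/34) = -8487/17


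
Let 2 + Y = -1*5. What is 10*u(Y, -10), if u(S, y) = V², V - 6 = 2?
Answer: 640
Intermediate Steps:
V = 8 (V = 6 + 2 = 8)
Y = -7 (Y = -2 - 1*5 = -2 - 5 = -7)
u(S, y) = 64 (u(S, y) = 8² = 64)
10*u(Y, -10) = 10*64 = 640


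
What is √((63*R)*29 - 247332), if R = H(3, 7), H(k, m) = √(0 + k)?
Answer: √(-247332 + 1827*√3) ≈ 494.13*I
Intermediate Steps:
H(k, m) = √k
R = √3 ≈ 1.7320
√((63*R)*29 - 247332) = √((63*√3)*29 - 247332) = √(1827*√3 - 247332) = √(-247332 + 1827*√3)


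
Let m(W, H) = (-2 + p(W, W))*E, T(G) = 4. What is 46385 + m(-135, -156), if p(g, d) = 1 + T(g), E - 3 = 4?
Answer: 46406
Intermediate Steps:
E = 7 (E = 3 + 4 = 7)
p(g, d) = 5 (p(g, d) = 1 + 4 = 5)
m(W, H) = 21 (m(W, H) = (-2 + 5)*7 = 3*7 = 21)
46385 + m(-135, -156) = 46385 + 21 = 46406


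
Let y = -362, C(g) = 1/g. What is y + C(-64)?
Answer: -23169/64 ≈ -362.02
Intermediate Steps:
y + C(-64) = -362 + 1/(-64) = -362 - 1/64 = -23169/64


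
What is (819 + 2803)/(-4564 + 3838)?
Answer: -1811/363 ≈ -4.9890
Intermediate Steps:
(819 + 2803)/(-4564 + 3838) = 3622/(-726) = 3622*(-1/726) = -1811/363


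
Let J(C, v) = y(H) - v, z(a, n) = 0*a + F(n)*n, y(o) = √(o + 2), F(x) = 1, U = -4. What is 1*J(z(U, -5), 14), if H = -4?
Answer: -14 + I*√2 ≈ -14.0 + 1.4142*I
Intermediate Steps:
y(o) = √(2 + o)
z(a, n) = n (z(a, n) = 0*a + 1*n = 0 + n = n)
J(C, v) = -v + I*√2 (J(C, v) = √(2 - 4) - v = √(-2) - v = I*√2 - v = -v + I*√2)
1*J(z(U, -5), 14) = 1*(-1*14 + I*√2) = 1*(-14 + I*√2) = -14 + I*√2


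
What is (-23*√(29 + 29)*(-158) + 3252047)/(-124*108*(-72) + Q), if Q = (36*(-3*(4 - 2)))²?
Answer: 3252047/1010880 + 1817*√58/505440 ≈ 3.2444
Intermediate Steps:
Q = 46656 (Q = (36*(-3*2))² = (36*(-6))² = (-216)² = 46656)
(-23*√(29 + 29)*(-158) + 3252047)/(-124*108*(-72) + Q) = (-23*√(29 + 29)*(-158) + 3252047)/(-124*108*(-72) + 46656) = (-23*√58*(-158) + 3252047)/(-13392*(-72) + 46656) = (3634*√58 + 3252047)/(964224 + 46656) = (3252047 + 3634*√58)/1010880 = (3252047 + 3634*√58)*(1/1010880) = 3252047/1010880 + 1817*√58/505440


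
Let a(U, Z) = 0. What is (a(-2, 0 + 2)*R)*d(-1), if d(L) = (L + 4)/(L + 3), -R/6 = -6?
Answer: 0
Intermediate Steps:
R = 36 (R = -6*(-6) = 36)
d(L) = (4 + L)/(3 + L)
(a(-2, 0 + 2)*R)*d(-1) = (0*36)*((4 - 1)/(3 - 1)) = 0*(3/2) = 0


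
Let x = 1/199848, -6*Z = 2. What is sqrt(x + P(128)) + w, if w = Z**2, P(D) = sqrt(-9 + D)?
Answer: 1/9 + sqrt(49962 + 9984805776*sqrt(119))/99924 ≈ 3.4139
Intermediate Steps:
Z = -1/3 (Z = -1/6*2 = -1/3 ≈ -0.33333)
x = 1/199848 ≈ 5.0038e-6
w = 1/9 (w = (-1/3)**2 = 1/9 ≈ 0.11111)
sqrt(x + P(128)) + w = sqrt(1/199848 + sqrt(-9 + 128)) + 1/9 = sqrt(1/199848 + sqrt(119)) + 1/9 = 1/9 + sqrt(1/199848 + sqrt(119))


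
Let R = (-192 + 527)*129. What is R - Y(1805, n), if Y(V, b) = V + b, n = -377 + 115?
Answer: 41672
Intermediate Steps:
n = -262
R = 43215 (R = 335*129 = 43215)
R - Y(1805, n) = 43215 - (1805 - 262) = 43215 - 1*1543 = 43215 - 1543 = 41672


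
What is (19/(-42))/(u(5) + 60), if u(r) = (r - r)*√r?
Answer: -19/2520 ≈ -0.0075397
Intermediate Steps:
u(r) = 0 (u(r) = 0*√r = 0)
(19/(-42))/(u(5) + 60) = (19/(-42))/(0 + 60) = (19*(-1/42))/60 = -19/42*1/60 = -19/2520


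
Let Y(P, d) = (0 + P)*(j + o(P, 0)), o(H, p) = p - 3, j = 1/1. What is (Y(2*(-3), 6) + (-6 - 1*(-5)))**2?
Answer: 121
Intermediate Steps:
j = 1 (j = 1*1 = 1)
o(H, p) = -3 + p
Y(P, d) = -2*P (Y(P, d) = (0 + P)*(1 + (-3 + 0)) = P*(1 - 3) = P*(-2) = -2*P)
(Y(2*(-3), 6) + (-6 - 1*(-5)))**2 = (-4*(-3) + (-6 - 1*(-5)))**2 = (-2*(-6) + (-6 + 5))**2 = (12 - 1)**2 = 11**2 = 121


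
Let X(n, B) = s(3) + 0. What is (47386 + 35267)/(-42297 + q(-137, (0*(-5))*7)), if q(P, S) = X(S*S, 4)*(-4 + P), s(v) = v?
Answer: -27551/14240 ≈ -1.9348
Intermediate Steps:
X(n, B) = 3 (X(n, B) = 3 + 0 = 3)
q(P, S) = -12 + 3*P (q(P, S) = 3*(-4 + P) = -12 + 3*P)
(47386 + 35267)/(-42297 + q(-137, (0*(-5))*7)) = (47386 + 35267)/(-42297 + (-12 + 3*(-137))) = 82653/(-42297 + (-12 - 411)) = 82653/(-42297 - 423) = 82653/(-42720) = 82653*(-1/42720) = -27551/14240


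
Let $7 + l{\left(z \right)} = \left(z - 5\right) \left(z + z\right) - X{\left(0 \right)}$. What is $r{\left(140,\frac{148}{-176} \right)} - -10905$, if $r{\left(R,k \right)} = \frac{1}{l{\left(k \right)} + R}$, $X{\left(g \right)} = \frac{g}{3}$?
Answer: $\frac{1507649933}{138253} \approx 10905.0$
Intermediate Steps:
$X{\left(g \right)} = \frac{g}{3}$ ($X{\left(g \right)} = g \frac{1}{3} = \frac{g}{3}$)
$l{\left(z \right)} = -7 + 2 z \left(-5 + z\right)$ ($l{\left(z \right)} = -7 + \left(\left(z - 5\right) \left(z + z\right) - \frac{1}{3} \cdot 0\right) = -7 + \left(\left(-5 + z\right) 2 z - 0\right) = -7 + \left(2 z \left(-5 + z\right) + 0\right) = -7 + 2 z \left(-5 + z\right)$)
$r{\left(R,k \right)} = \frac{1}{-7 + R - 10 k + 2 k^{2}}$ ($r{\left(R,k \right)} = \frac{1}{\left(-7 - 10 k + 2 k^{2}\right) + R} = \frac{1}{-7 + R - 10 k + 2 k^{2}}$)
$r{\left(140,\frac{148}{-176} \right)} - -10905 = \frac{1}{-7 + 140 - 10 \frac{148}{-176} + 2 \left(\frac{148}{-176}\right)^{2}} - -10905 = \frac{1}{-7 + 140 - 10 \cdot 148 \left(- \frac{1}{176}\right) + 2 \left(148 \left(- \frac{1}{176}\right)\right)^{2}} + 10905 = \frac{1}{-7 + 140 - - \frac{185}{22} + 2 \left(- \frac{37}{44}\right)^{2}} + 10905 = \frac{1}{-7 + 140 + \frac{185}{22} + 2 \cdot \frac{1369}{1936}} + 10905 = \frac{1}{-7 + 140 + \frac{185}{22} + \frac{1369}{968}} + 10905 = \frac{1}{\frac{138253}{968}} + 10905 = \frac{968}{138253} + 10905 = \frac{1507649933}{138253}$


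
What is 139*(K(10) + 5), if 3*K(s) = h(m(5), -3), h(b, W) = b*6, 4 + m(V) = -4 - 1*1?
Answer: -1807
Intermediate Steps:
m(V) = -9 (m(V) = -4 + (-4 - 1*1) = -4 + (-4 - 1) = -4 - 5 = -9)
h(b, W) = 6*b
K(s) = -18 (K(s) = (6*(-9))/3 = (⅓)*(-54) = -18)
139*(K(10) + 5) = 139*(-18 + 5) = 139*(-13) = -1807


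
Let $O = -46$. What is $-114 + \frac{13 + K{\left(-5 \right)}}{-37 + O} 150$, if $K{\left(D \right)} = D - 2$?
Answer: $- \frac{10362}{83} \approx -124.84$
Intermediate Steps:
$K{\left(D \right)} = -2 + D$ ($K{\left(D \right)} = D - 2 = -2 + D$)
$-114 + \frac{13 + K{\left(-5 \right)}}{-37 + O} 150 = -114 + \frac{13 - 7}{-37 - 46} \cdot 150 = -114 + \frac{13 - 7}{-83} \cdot 150 = -114 + 6 \left(- \frac{1}{83}\right) 150 = -114 - \frac{900}{83} = - \frac{10362}{83}$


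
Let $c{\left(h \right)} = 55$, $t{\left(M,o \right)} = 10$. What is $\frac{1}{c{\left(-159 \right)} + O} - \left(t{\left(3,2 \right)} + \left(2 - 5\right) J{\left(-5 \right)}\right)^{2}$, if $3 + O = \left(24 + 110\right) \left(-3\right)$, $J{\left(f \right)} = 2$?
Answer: $- \frac{5601}{350} \approx -16.003$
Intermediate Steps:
$O = -405$ ($O = -3 + \left(24 + 110\right) \left(-3\right) = -3 + 134 \left(-3\right) = -3 - 402 = -405$)
$\frac{1}{c{\left(-159 \right)} + O} - \left(t{\left(3,2 \right)} + \left(2 - 5\right) J{\left(-5 \right)}\right)^{2} = \frac{1}{55 - 405} - \left(10 + \left(2 - 5\right) 2\right)^{2} = \frac{1}{-350} - \left(10 - 6\right)^{2} = - \frac{1}{350} - \left(10 - 6\right)^{2} = - \frac{1}{350} - 4^{2} = - \frac{1}{350} - 16 = - \frac{5601}{350}$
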